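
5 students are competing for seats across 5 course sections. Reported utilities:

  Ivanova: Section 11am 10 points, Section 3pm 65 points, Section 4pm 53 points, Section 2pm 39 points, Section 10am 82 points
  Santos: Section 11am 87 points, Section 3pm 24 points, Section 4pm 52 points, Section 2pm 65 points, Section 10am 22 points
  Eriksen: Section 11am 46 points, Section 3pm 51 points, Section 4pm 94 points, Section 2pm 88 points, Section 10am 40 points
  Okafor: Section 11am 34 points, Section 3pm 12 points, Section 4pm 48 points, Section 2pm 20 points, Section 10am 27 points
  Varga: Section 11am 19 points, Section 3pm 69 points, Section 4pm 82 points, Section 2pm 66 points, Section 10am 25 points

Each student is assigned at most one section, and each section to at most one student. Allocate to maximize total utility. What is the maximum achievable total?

Optimal: Ivanova→Section 10am (82 points), Santos→Section 11am (87 points), Eriksen→Section 2pm (88 points), Okafor→Section 4pm (48 points), Varga→Section 3pm (69 points) — total 82+87+88+48+69 = 374 points.
Row-greedy (each student in turn takes its best remaining section) gives 352 points, worse by 22.
Next-best assignment: Ivanova→Section 10am, Santos→Section 11am, Eriksen→Section 4pm, Okafor→Section 2pm, Varga→Section 3pm = 352 points.

Max total: 374 points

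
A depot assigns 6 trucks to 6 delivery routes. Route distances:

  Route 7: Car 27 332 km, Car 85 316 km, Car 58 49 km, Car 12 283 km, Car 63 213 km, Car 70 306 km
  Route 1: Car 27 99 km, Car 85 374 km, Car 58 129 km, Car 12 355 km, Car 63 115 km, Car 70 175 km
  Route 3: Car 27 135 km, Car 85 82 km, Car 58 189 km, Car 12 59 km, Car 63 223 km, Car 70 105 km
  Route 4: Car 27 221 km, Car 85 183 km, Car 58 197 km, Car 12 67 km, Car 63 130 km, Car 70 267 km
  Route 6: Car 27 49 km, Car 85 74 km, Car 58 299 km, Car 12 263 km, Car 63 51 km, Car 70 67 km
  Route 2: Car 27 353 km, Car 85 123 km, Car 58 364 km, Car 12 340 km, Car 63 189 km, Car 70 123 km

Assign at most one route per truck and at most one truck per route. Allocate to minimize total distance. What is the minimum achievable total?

Min total: 471 km

Optimal: Car 27→Route 1 (99 km), Car 85→Route 3 (82 km), Car 58→Route 7 (49 km), Car 12→Route 4 (67 km), Car 63→Route 6 (51 km), Car 70→Route 2 (123 km) — total 99+82+49+67+51+123 = 471 km.
Column-greedy (each route in turn goes to its cheapest remaining truck) gives 527 km, worse by 56.
Next-best assignment: Car 27→Route 6, Car 85→Route 3, Car 58→Route 7, Car 12→Route 4, Car 63→Route 1, Car 70→Route 2 = 485 km.
Every other assignment is strictly worse.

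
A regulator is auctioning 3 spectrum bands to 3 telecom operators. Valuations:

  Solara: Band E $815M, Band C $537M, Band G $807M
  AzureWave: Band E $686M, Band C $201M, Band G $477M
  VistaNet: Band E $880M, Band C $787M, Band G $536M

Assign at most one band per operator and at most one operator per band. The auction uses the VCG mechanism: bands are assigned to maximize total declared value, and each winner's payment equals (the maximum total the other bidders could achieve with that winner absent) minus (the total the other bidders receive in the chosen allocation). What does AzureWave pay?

AzureWave pays $93M.

Efficient allocation: Solara→Band G ($807M), AzureWave→Band E ($686M), VistaNet→Band C ($787M); total welfare W = $2280M.
AzureWave receives Band E at value $686M, so the others get W − 686 = $1594M.
Without AzureWave: best allocation of the remaining 2 bidders over all 3 bands is Solara→Band G ($807M), VistaNet→Band E ($880M), total $1687M.
VCG payment = (others' best without AzureWave) − (others' welfare with AzureWave) = 1687 − 1594 = $93M.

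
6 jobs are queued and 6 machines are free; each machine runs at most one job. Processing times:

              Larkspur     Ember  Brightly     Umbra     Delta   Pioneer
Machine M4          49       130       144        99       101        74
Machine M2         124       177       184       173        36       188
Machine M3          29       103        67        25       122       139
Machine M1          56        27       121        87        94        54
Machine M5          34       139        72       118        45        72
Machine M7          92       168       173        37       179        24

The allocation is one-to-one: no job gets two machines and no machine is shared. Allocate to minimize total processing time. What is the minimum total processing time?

Optimal: Larkspur→Machine M4 (49 min), Ember→Machine M1 (27 min), Brightly→Machine M5 (72 min), Umbra→Machine M3 (25 min), Delta→Machine M2 (36 min), Pioneer→Machine M7 (24 min) — total 49+27+72+25+36+24 = 233 min.
Row-greedy (each job in turn takes its cheapest remaining machine) gives 275 min, worse by 42.
No other one-to-one assignment undercuts 233 min.

Min total: 233 min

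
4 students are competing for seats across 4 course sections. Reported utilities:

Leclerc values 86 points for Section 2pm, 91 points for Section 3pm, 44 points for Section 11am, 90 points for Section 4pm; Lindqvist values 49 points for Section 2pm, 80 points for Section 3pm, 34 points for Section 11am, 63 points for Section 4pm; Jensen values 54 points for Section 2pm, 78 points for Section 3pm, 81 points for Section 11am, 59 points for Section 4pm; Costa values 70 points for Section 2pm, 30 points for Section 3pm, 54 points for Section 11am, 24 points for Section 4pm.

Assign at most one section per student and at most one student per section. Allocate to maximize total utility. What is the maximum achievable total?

Optimal: Leclerc→Section 4pm (90 points), Lindqvist→Section 3pm (80 points), Jensen→Section 11am (81 points), Costa→Section 2pm (70 points) — total 90+80+81+70 = 321 points.
Row-greedy (each student in turn takes its best remaining section) gives 305 points, worse by 16.
Next-best assignment: Leclerc→Section 3pm, Lindqvist→Section 4pm, Jensen→Section 11am, Costa→Section 2pm = 305 points.

Maximum total: 321 points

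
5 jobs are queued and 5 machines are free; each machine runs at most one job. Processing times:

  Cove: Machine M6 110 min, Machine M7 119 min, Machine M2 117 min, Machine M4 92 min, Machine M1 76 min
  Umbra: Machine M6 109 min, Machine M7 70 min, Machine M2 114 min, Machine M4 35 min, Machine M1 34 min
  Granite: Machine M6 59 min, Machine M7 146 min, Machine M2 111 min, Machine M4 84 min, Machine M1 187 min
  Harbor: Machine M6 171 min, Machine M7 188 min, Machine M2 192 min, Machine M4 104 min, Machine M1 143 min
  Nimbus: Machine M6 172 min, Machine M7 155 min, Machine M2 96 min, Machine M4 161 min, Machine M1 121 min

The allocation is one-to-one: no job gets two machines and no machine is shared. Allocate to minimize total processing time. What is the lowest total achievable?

Min total: 405 min

This is a one-to-one assignment (minimum-cost bipartite matching).
Optimal: Cove→Machine M1 (76 min), Umbra→Machine M7 (70 min), Granite→Machine M6 (59 min), Harbor→Machine M4 (104 min), Nimbus→Machine M2 (96 min) — total 76+70+59+104+96 = 405 min.
Column-greedy (each machine in turn goes to its cheapest remaining job) gives 460 min, worse by 55.
Next-best assignment: Cove→Machine M7, Umbra→Machine M1, Granite→Machine M6, Harbor→Machine M4, Nimbus→Machine M2 = 412 min.
Every other assignment is strictly worse.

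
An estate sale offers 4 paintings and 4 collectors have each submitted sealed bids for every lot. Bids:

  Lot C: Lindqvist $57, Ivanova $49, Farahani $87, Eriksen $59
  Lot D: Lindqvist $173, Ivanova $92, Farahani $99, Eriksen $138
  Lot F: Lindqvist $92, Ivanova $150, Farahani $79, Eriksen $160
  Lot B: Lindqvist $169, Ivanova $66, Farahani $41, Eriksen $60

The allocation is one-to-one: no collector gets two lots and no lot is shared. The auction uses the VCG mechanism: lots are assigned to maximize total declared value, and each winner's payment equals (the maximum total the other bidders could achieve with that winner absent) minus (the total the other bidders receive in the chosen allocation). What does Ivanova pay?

Efficient allocation: Lindqvist→Lot B ($169), Ivanova→Lot F ($150), Farahani→Lot C ($87), Eriksen→Lot D ($138); total welfare W = $544.
Ivanova receives Lot F at value $150, so the others get W − 150 = $394.
Without Ivanova: best allocation of the remaining 3 bidders over all 4 lots is Lindqvist→Lot B ($169), Farahani→Lot D ($99), Eriksen→Lot F ($160), total $428.
VCG payment = (others' best without Ivanova) − (others' welfare with Ivanova) = 428 − 394 = $34.

Ivanova pays $34.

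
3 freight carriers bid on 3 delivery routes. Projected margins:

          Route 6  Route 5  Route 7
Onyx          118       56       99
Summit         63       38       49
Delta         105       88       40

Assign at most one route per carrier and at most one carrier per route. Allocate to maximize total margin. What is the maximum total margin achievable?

Max total: $255k

This is the linear assignment problem.
Optimal: Onyx→Route 6 ($118k), Summit→Route 7 ($49k), Delta→Route 5 ($88k) — total 118+49+88 = $255k.
Swapping Summit↔Onyx (Summit→Route 6 $63k, Onyx→Route 7 $99k) loses 5.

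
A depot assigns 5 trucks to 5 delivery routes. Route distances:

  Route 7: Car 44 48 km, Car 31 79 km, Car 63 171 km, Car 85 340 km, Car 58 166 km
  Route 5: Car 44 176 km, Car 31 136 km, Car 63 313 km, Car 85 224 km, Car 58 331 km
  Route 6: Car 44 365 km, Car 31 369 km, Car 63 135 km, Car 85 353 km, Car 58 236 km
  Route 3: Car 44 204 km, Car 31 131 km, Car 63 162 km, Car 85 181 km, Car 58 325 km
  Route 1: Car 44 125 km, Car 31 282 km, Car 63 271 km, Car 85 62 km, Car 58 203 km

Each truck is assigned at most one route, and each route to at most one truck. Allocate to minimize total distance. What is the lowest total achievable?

This is a one-to-one assignment (minimum-cost bipartite matching).
Optimal: Car 44→Route 7 (48 km), Car 31→Route 5 (136 km), Car 63→Route 3 (162 km), Car 85→Route 1 (62 km), Car 58→Route 6 (236 km) — total 48+136+162+62+236 = 644 km.
Min-entry greedy (repeatedly take the single cheapest remaining cell) gives 707 km, worse by 63.

Minimum total: 644 km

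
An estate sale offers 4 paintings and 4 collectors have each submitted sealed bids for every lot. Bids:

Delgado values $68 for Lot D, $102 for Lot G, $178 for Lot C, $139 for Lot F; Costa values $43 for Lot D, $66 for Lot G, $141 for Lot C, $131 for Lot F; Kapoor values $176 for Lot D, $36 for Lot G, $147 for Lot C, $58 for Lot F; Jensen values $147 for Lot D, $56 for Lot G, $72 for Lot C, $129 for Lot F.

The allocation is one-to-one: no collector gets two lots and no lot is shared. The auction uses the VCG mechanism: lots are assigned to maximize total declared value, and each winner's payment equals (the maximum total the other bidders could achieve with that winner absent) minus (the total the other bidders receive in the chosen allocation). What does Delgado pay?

Efficient allocation: Delgado→Lot C ($178), Costa→Lot G ($66), Kapoor→Lot D ($176), Jensen→Lot F ($129); total welfare W = $549.
Delgado receives Lot C at value $178, so the others get W − 178 = $371.
Without Delgado: best allocation of the remaining 3 bidders over all 4 lots is Costa→Lot C ($141), Kapoor→Lot D ($176), Jensen→Lot F ($129), total $446.
VCG payment = (others' best without Delgado) − (others' welfare with Delgado) = 446 − 371 = $75.

Delgado pays $75.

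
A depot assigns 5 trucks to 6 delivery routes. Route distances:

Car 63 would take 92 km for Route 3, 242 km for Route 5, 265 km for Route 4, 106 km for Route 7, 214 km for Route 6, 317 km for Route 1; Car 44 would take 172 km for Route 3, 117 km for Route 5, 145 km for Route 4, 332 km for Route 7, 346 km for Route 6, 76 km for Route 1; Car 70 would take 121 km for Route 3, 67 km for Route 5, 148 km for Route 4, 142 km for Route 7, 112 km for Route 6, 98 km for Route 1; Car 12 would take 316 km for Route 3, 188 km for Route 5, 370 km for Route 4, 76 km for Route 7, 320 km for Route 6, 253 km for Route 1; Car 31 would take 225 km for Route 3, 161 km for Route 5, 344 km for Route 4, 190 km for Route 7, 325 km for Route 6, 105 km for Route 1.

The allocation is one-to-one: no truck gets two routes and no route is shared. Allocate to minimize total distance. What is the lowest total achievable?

Minimum total: 485 km

This is the linear assignment problem.
Optimal: Car 63→Route 3 (92 km), Car 44→Route 4 (145 km), Car 70→Route 5 (67 km), Car 12→Route 7 (76 km), Car 31→Route 1 (105 km) — total 92+145+67+76+105 = 485 km.
Column-greedy (each route in turn goes to its cheapest remaining truck) gives 705 km, worse by 220.
Swapping Car 63↔Car 44 (Car 63→Route 4 265 km, Car 44→Route 3 172 km) adds 200.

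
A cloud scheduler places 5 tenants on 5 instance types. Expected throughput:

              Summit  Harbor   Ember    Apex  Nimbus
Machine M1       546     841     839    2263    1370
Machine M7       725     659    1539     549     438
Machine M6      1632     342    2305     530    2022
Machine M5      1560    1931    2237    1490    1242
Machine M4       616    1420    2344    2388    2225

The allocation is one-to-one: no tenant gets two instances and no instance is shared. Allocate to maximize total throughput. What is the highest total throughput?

Maximum total: 9590 ops/s

Optimal: Summit→Machine M6 (1632 ops/s), Harbor→Machine M5 (1931 ops/s), Ember→Machine M7 (1539 ops/s), Apex→Machine M1 (2263 ops/s), Nimbus→Machine M4 (2225 ops/s) — total 1632+1931+1539+2263+2225 = 9590 ops/s.
Max-entry greedy (repeatedly take the single best remaining cell) gives 8719 ops/s, worse by 871.
Next-best assignment: Summit→Machine M7, Harbor→Machine M5, Ember→Machine M6, Apex→Machine M1, Nimbus→Machine M4 = 9449 ops/s.
Swapping Nimbus↔Summit (Nimbus→Machine M6 2022 ops/s, Summit→Machine M4 616 ops/s) loses 1219.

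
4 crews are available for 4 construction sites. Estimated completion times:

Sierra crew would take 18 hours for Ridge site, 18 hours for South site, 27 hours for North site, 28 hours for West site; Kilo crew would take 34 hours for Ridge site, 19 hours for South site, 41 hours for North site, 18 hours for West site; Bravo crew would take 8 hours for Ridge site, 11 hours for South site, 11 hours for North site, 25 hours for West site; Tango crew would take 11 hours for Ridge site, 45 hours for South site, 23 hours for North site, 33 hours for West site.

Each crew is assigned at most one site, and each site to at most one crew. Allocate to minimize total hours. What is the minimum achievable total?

Minimum total: 58 hours

Treat this as an assignment problem: match each crew to one site.
Optimal: Sierra crew→South site (18 hours), Kilo crew→West site (18 hours), Bravo crew→North site (11 hours), Tango crew→Ridge site (11 hours) — total 18+18+11+11 = 58 hours.
Row-greedy (each crew in turn takes its cheapest remaining site) gives 70 hours, worse by 12.
Next-best assignment: Sierra crew→South site, Kilo crew→West site, Bravo crew→Ridge site, Tango crew→North site = 67 hours.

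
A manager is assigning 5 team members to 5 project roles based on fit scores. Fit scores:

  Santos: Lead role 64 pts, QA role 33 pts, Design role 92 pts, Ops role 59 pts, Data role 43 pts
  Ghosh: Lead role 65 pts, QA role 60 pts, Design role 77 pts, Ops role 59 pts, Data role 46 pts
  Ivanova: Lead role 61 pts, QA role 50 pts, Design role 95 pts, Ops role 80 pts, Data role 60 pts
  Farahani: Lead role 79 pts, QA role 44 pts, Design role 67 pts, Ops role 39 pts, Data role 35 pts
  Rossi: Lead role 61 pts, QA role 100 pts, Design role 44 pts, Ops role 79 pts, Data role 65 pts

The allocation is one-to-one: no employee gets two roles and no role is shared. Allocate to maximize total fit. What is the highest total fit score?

Treat this as an assignment problem: match each employee to one role.
Optimal: Santos→Design role (92 pts), Ghosh→Data role (46 pts), Ivanova→Ops role (80 pts), Farahani→Lead role (79 pts), Rossi→QA role (100 pts) — total 92+46+80+79+100 = 397 pts.
Max-entry greedy (repeatedly take the single best remaining cell) gives 379 pts, worse by 18.
Swapping Rossi↔Ghosh (Rossi→Data role 65 pts, Ghosh→QA role 60 pts) loses 21.
Checked against all permutations: 397 pts is optimal.

Maximum total: 397 pts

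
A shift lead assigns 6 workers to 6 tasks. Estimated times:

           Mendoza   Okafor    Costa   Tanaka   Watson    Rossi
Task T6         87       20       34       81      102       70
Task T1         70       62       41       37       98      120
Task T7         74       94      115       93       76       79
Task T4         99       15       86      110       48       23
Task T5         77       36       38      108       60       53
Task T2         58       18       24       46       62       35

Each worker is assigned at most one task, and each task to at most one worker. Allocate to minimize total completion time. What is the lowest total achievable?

Min total: 238 min

Optimal: Mendoza→Task T7 (74 min), Okafor→Task T6 (20 min), Costa→Task T2 (24 min), Tanaka→Task T1 (37 min), Watson→Task T5 (60 min), Rossi→Task T4 (23 min) — total 74+20+24+37+60+23 = 238 min.
Min-entry greedy (repeatedly take the single cheapest remaining cell) gives 305 min, worse by 67.
Swapping Okafor↔Mendoza (Okafor→Task T7 94 min, Mendoza→Task T6 87 min) adds 87.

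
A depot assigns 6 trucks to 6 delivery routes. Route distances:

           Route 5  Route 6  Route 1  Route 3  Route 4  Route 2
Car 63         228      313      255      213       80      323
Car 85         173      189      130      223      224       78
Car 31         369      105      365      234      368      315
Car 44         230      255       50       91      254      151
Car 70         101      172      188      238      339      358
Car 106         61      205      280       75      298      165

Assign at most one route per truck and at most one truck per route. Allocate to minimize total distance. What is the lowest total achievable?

Min total: 489 km

This is the linear assignment problem.
Optimal: Car 63→Route 4 (80 km), Car 85→Route 2 (78 km), Car 31→Route 6 (105 km), Car 44→Route 1 (50 km), Car 70→Route 5 (101 km), Car 106→Route 3 (75 km) — total 80+78+105+50+101+75 = 489 km.
Min-entry greedy (repeatedly take the single cheapest remaining cell) gives 612 km, worse by 123.
Swapping Car 31↔Car 44 (Car 31→Route 1 365 km, Car 44→Route 6 255 km) adds 465.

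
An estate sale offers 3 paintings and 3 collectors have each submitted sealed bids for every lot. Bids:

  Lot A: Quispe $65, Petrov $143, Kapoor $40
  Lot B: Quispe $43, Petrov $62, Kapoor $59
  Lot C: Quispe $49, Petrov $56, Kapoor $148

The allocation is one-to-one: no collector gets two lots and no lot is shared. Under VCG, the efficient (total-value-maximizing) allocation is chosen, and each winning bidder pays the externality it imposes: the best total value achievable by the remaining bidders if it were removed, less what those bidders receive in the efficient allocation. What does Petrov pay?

Petrov pays $22.

Efficient allocation: Quispe→Lot B ($43), Petrov→Lot A ($143), Kapoor→Lot C ($148); total welfare W = $334.
Petrov receives Lot A at value $143, so the others get W − 143 = $191.
Without Petrov: best allocation of the remaining 2 bidders over all 3 lots is Quispe→Lot A ($65), Kapoor→Lot C ($148), total $213.
VCG payment = (others' best without Petrov) − (others' welfare with Petrov) = 213 − 191 = $22.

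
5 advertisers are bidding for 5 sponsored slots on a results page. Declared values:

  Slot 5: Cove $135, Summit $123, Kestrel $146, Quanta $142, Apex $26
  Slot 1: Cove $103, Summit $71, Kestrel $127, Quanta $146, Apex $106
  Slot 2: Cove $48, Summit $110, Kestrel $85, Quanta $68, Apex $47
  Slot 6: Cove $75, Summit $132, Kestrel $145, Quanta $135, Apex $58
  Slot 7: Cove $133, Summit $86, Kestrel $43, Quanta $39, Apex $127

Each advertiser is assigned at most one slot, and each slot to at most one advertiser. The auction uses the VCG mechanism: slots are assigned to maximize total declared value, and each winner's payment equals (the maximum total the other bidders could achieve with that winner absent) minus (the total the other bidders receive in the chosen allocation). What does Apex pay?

Efficient allocation: Cove→Slot 5 ($135), Summit→Slot 2 ($110), Kestrel→Slot 6 ($145), Quanta→Slot 1 ($146), Apex→Slot 7 ($127); total welfare W = $663.
Apex receives Slot 7 at value $127, so the others get W − 127 = $536.
Without Apex: best allocation of the remaining 4 bidders over all 5 slots is Cove→Slot 7 ($133), Summit→Slot 6 ($132), Kestrel→Slot 5 ($146), Quanta→Slot 1 ($146), total $557.
VCG payment = (others' best without Apex) − (others' welfare with Apex) = 557 − 536 = $21.

Apex pays $21.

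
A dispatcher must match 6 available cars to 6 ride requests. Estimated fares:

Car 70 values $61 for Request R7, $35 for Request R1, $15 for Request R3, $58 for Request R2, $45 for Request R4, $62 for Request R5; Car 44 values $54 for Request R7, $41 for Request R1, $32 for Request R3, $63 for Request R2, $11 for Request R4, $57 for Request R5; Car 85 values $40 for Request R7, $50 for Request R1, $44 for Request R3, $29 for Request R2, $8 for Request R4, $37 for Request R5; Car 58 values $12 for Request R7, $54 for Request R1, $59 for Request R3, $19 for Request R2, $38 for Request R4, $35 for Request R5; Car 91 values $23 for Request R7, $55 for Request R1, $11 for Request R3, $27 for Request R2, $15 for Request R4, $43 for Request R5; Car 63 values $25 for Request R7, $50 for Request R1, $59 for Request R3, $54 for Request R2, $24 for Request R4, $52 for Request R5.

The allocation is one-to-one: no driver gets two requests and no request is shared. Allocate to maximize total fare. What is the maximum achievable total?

Optimal: Car 70→Request R5 ($62), Car 44→Request R2 ($63), Car 85→Request R7 ($40), Car 58→Request R4 ($38), Car 91→Request R1 ($55), Car 63→Request R3 ($59) — total 62+63+40+38+55+59 = $317.
Max-entry greedy (repeatedly take the single best remaining cell) gives $303, worse by 14.
Next-best assignment: Car 70→Request R7, Car 44→Request R2, Car 85→Request R1, Car 58→Request R4, Car 91→Request R5, Car 63→Request R3 = $314.
Checked against all permutations: $317 is optimal.

Maximum total: $317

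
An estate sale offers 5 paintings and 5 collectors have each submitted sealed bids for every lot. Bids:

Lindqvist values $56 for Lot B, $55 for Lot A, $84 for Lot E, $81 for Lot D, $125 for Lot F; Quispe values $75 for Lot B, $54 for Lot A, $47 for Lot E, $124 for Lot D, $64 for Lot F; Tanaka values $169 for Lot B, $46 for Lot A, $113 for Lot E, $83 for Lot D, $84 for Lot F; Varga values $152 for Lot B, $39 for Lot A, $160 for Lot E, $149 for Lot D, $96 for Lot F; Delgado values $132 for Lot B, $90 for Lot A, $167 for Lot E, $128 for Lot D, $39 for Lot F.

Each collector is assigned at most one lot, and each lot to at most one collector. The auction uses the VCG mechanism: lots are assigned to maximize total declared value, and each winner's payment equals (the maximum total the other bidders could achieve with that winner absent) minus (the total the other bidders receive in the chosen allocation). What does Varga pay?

Efficient allocation: Lindqvist→Lot F ($125), Quispe→Lot D ($124), Tanaka→Lot B ($169), Varga→Lot E ($160), Delgado→Lot A ($90); total welfare W = $668.
Varga receives Lot E at value $160, so the others get W − 160 = $508.
Without Varga: best allocation of the remaining 4 bidders over all 5 lots is Lindqvist→Lot F ($125), Quispe→Lot D ($124), Tanaka→Lot B ($169), Delgado→Lot E ($167), total $585.
VCG payment = (others' best without Varga) − (others' welfare with Varga) = 585 − 508 = $77.

Varga pays $77.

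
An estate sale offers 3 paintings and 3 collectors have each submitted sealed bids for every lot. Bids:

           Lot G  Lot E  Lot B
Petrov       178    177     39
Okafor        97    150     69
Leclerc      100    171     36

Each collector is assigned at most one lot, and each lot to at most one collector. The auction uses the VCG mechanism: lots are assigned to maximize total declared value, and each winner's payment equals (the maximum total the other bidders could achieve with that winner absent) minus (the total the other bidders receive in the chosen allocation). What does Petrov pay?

Petrov pays $28.

Efficient allocation: Petrov→Lot G ($178), Okafor→Lot B ($69), Leclerc→Lot E ($171); total welfare W = $418.
Petrov receives Lot G at value $178, so the others get W − 178 = $240.
Without Petrov: best allocation of the remaining 2 bidders over all 3 lots is Okafor→Lot G ($97), Leclerc→Lot E ($171), total $268.
VCG payment = (others' best without Petrov) − (others' welfare with Petrov) = 268 − 240 = $28.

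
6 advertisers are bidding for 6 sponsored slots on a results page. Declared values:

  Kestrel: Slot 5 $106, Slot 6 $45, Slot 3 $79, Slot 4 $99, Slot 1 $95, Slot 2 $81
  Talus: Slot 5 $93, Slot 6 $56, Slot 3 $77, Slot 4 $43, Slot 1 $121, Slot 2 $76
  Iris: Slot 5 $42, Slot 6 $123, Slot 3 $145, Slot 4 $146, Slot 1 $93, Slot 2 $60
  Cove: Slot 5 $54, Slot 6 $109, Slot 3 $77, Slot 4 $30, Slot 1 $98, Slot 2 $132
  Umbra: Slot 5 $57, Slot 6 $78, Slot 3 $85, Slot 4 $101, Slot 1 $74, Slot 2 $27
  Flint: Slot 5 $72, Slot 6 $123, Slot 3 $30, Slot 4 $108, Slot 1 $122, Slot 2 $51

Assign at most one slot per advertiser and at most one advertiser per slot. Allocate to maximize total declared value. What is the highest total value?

Optimal: Kestrel→Slot 5 ($106), Talus→Slot 1 ($121), Iris→Slot 3 ($145), Cove→Slot 2 ($132), Umbra→Slot 4 ($101), Flint→Slot 6 ($123) — total 106+121+145+132+101+123 = $728.
Column-greedy (each slot in turn goes to its best remaining advertiser) gives $675, worse by 53.
Next-best assignment: Kestrel→Slot 5, Talus→Slot 1, Iris→Slot 4, Cove→Slot 2, Umbra→Slot 3, Flint→Slot 6 = $713.
Swapping Flint↔Talus (Flint→Slot 1 $122, Talus→Slot 6 $56) loses 66.
Every other assignment is strictly worse.

Maximum total: $728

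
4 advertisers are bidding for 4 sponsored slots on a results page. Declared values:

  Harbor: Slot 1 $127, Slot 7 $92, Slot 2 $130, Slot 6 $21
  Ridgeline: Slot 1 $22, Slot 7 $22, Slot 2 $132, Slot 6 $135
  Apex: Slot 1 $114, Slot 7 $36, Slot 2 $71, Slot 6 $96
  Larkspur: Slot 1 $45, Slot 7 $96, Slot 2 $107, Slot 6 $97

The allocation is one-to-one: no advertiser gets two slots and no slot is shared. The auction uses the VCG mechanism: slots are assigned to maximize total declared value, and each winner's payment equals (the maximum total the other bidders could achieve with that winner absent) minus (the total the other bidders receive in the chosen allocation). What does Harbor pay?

Harbor pays $11.

Efficient allocation: Harbor→Slot 2 ($130), Ridgeline→Slot 6 ($135), Apex→Slot 1 ($114), Larkspur→Slot 7 ($96); total welfare W = $475.
Harbor receives Slot 2 at value $130, so the others get W − 130 = $345.
Without Harbor: best allocation of the remaining 3 bidders over all 4 slots is Ridgeline→Slot 6 ($135), Apex→Slot 1 ($114), Larkspur→Slot 2 ($107), total $356.
VCG payment = (others' best without Harbor) − (others' welfare with Harbor) = 356 − 345 = $11.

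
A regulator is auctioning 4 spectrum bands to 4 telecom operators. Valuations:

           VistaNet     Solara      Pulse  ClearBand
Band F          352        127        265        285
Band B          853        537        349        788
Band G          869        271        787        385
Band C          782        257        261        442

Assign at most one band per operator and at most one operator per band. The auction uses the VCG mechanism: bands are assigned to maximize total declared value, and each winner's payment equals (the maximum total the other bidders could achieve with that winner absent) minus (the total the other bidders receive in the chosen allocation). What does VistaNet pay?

VistaNet pays $130M.

Efficient allocation: VistaNet→Band C ($782M), Solara→Band F ($127M), Pulse→Band G ($787M), ClearBand→Band B ($788M); total welfare W = $2484M.
VistaNet receives Band C at value $782M, so the others get W − 782 = $1702M.
Without VistaNet: best allocation of the remaining 3 bidders over all 4 bands is Solara→Band C ($257M), Pulse→Band G ($787M), ClearBand→Band B ($788M), total $1832M.
VCG payment = (others' best without VistaNet) − (others' welfare with VistaNet) = 1832 − 1702 = $130M.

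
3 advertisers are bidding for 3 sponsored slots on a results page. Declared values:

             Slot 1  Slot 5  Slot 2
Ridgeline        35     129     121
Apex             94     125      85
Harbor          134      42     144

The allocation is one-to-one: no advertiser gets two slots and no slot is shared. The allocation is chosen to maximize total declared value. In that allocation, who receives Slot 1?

Optimal: Ridgeline→Slot 2 ($121), Apex→Slot 5 ($125), Harbor→Slot 1 ($134) — total 121+125+134 = $380.
Column-greedy (each slot in turn goes to its best remaining advertiser) gives $348, worse by 32.
No other one-to-one assignment exceeds $380.
Harbor's own top slot is Slot 2 ($144), but forcing Harbor→Slot 2 and reassigning the rest optimally gives only $367 — worse by 13.

Harbor receives Slot 1.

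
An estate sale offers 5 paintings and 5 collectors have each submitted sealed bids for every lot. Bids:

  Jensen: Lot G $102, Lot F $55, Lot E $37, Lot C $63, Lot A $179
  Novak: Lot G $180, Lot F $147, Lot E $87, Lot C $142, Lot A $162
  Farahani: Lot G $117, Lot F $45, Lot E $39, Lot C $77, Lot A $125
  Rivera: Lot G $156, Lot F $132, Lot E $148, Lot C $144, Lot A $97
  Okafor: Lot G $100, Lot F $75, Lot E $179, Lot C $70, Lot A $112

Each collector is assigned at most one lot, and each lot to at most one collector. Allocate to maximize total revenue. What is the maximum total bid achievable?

Treat this as an assignment problem: match each collector to one lot.
Optimal: Jensen→Lot A ($179), Novak→Lot F ($147), Farahani→Lot G ($117), Rivera→Lot C ($144), Okafor→Lot E ($179) — total 179+147+117+144+179 = $766.
No other one-to-one assignment exceeds $766.

Max total: $766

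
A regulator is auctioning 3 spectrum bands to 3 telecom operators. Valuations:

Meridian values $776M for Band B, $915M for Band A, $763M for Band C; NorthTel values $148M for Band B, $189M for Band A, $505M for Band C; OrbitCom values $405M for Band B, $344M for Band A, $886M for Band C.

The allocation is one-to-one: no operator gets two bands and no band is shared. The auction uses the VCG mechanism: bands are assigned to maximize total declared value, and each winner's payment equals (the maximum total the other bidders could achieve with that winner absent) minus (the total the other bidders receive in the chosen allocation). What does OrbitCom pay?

OrbitCom pays $357M.

Efficient allocation: Meridian→Band A ($915M), NorthTel→Band B ($148M), OrbitCom→Band C ($886M); total welfare W = $1949M.
OrbitCom receives Band C at value $886M, so the others get W − 886 = $1063M.
Without OrbitCom: best allocation of the remaining 2 bidders over all 3 bands is Meridian→Band A ($915M), NorthTel→Band C ($505M), total $1420M.
VCG payment = (others' best without OrbitCom) − (others' welfare with OrbitCom) = 1420 − 1063 = $357M.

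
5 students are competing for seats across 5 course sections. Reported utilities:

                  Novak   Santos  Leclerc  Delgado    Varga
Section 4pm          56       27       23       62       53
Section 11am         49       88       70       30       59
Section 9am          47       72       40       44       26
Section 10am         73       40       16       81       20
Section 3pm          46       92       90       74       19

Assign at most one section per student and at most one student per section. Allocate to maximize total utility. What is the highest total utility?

Optimal: Novak→Section 9am (47 points), Santos→Section 11am (88 points), Leclerc→Section 3pm (90 points), Delgado→Section 10am (81 points), Varga→Section 4pm (53 points) — total 47+88+90+81+53 = 359 points.

Max total: 359 points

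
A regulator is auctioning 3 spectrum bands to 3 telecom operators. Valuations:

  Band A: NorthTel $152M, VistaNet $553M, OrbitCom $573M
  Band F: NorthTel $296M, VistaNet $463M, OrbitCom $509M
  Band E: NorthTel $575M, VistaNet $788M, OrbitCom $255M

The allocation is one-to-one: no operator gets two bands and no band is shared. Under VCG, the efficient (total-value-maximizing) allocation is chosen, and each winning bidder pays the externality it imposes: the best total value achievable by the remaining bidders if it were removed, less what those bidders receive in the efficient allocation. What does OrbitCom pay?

OrbitCom pays $44M.

Efficient allocation: NorthTel→Band F ($296M), VistaNet→Band E ($788M), OrbitCom→Band A ($573M); total welfare W = $1657M.
OrbitCom receives Band A at value $573M, so the others get W − 573 = $1084M.
Without OrbitCom: best allocation of the remaining 2 bidders over all 3 bands is NorthTel→Band E ($575M), VistaNet→Band A ($553M), total $1128M.
VCG payment = (others' best without OrbitCom) − (others' welfare with OrbitCom) = 1128 − 1084 = $44M.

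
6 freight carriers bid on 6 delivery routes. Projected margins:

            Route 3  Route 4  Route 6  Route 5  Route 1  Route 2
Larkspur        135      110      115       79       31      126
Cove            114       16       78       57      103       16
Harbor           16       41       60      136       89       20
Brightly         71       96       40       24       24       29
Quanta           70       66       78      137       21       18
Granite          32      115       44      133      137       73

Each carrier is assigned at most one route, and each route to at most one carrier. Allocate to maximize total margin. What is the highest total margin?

Maximum total: $687k

Optimal: Larkspur→Route 2 ($126k), Cove→Route 3 ($114k), Harbor→Route 5 ($136k), Brightly→Route 4 ($96k), Quanta→Route 6 ($78k), Granite→Route 1 ($137k) — total 126+114+136+96+78+137 = $687k.
Column-greedy (each route in turn goes to its best remaining carrier) gives $583k, worse by 104.
Next-best assignment: Larkspur→Route 2, Cove→Route 3, Harbor→Route 6, Brightly→Route 4, Quanta→Route 5, Granite→Route 1 = $670k.
Swapping Larkspur↔Granite (Larkspur→Route 1 $31k, Granite→Route 2 $73k) loses 159.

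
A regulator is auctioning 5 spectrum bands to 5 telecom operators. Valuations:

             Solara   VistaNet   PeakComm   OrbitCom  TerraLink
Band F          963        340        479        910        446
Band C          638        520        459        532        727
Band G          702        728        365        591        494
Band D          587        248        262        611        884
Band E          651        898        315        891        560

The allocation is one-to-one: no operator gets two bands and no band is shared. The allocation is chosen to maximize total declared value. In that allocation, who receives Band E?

Treat this as an assignment problem: match each operator to one band.
Optimal: Solara→Band F ($963M), VistaNet→Band G ($728M), PeakComm→Band C ($459M), OrbitCom→Band E ($891M), TerraLink→Band D ($884M) — total 963+728+459+891+884 = $3925M.
Row-greedy (each operator in turn takes its best remaining band) gives $3425M, worse by 500.
Next-best assignment: Solara→Band G, VistaNet→Band E, PeakComm→Band C, OrbitCom→Band F, TerraLink→Band D = $3853M.
Swapping OrbitCom↔Solara (OrbitCom→Band F $910M, Solara→Band E $651M) loses 293.
Checked against all permutations: $3925M is optimal.
OrbitCom's own top band is Band F ($910M), but forcing OrbitCom→Band F and reassigning the rest optimally gives only $3853M — worse by 72.

OrbitCom receives Band E.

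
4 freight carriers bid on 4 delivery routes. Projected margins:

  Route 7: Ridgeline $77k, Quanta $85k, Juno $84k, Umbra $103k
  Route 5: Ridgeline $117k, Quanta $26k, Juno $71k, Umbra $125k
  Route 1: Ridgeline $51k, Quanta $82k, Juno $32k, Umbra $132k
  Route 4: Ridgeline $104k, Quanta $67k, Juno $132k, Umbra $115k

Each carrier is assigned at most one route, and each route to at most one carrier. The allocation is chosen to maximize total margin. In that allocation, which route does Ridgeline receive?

Optimal: Ridgeline→Route 5 ($117k), Quanta→Route 7 ($85k), Juno→Route 4 ($132k), Umbra→Route 1 ($132k) — total 117+85+132+132 = $466k.
Column-greedy (each route in turn goes to its best remaining carrier) gives $434k, worse by 32.

Ridgeline receives Route 5.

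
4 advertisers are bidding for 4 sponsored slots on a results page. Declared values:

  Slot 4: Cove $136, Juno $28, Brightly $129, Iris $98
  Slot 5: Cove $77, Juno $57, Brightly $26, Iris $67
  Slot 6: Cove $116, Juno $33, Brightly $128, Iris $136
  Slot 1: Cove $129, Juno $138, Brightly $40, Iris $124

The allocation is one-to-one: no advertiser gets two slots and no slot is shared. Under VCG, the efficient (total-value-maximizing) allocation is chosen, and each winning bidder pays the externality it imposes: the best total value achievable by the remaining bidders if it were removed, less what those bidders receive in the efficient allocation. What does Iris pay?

Efficient allocation: Cove→Slot 5 ($77), Juno→Slot 1 ($138), Brightly→Slot 4 ($129), Iris→Slot 6 ($136); total welfare W = $480.
Iris receives Slot 6 at value $136, so the others get W − 136 = $344.
Without Iris: best allocation of the remaining 3 bidders over all 4 slots is Cove→Slot 4 ($136), Juno→Slot 1 ($138), Brightly→Slot 6 ($128), total $402.
VCG payment = (others' best without Iris) − (others' welfare with Iris) = 402 − 344 = $58.

Iris pays $58.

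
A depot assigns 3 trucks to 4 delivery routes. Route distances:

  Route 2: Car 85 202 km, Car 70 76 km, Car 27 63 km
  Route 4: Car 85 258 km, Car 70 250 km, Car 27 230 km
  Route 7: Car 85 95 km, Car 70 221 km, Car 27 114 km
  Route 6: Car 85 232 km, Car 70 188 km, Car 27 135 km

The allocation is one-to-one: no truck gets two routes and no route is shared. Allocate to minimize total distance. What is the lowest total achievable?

Min total: 306 km

Optimal: Car 85→Route 7 (95 km), Car 70→Route 2 (76 km), Car 27→Route 6 (135 km) — total 95+76+135 = 306 km.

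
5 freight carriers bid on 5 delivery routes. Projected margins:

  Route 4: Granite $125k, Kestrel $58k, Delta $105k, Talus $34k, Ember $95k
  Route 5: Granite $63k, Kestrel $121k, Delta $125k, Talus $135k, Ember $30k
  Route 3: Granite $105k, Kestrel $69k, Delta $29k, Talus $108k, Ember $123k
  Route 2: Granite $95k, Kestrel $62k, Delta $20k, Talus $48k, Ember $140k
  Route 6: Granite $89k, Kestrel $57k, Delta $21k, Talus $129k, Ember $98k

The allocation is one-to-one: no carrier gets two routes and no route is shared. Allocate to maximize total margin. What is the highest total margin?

Optimal: Granite→Route 3 ($105k), Kestrel→Route 5 ($121k), Delta→Route 4 ($105k), Talus→Route 6 ($129k), Ember→Route 2 ($140k) — total 105+121+105+129+140 = $600k.
Column-greedy (each route in turn goes to its best remaining carrier) gives $466k, worse by 134.
Next-best assignment: Granite→Route 4, Kestrel→Route 3, Delta→Route 5, Talus→Route 6, Ember→Route 2 = $588k.

Max total: $600k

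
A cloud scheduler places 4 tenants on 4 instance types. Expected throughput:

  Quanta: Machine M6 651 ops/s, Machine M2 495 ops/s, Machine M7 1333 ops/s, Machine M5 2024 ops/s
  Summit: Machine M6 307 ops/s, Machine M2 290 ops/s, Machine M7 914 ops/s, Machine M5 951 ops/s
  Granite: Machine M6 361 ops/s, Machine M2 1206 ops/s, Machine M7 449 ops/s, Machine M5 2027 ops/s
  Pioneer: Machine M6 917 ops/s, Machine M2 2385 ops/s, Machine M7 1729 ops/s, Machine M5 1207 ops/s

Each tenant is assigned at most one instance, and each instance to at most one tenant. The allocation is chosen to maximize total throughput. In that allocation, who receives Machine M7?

Quanta receives Machine M7.

This is a one-to-one assignment (maximum-weight bipartite matching).
Optimal: Quanta→Machine M7 (1333 ops/s), Summit→Machine M6 (307 ops/s), Granite→Machine M5 (2027 ops/s), Pioneer→Machine M2 (2385 ops/s) — total 1333+307+2027+2385 = 6052 ops/s.
Row-greedy (each tenant in turn takes its best remaining instance) gives 5061 ops/s, worse by 991.
Next-best assignment: Quanta→Machine M6, Summit→Machine M7, Granite→Machine M5, Pioneer→Machine M2 = 5977 ops/s.
No other one-to-one assignment exceeds 6052 ops/s.
Quanta's own top instance is Machine M5 (2024 ops/s), but forcing Quanta→Machine M5 and reassigning the rest optimally gives only 5684 ops/s — worse by 368.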